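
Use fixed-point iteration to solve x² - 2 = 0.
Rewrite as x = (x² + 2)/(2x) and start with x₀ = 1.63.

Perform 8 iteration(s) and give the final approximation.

Equation: x² - 2 = 0
Fixed-point form: x = (x² + 2)/(2x)
x₀ = 1.63

x_1 = g(1.630000) = 1.428497
x_2 = g(1.428497) = 1.414285
x_3 = g(1.414285) = 1.414214
x_4 = g(1.414214) = 1.414214
x_5 = g(1.414214) = 1.414214
x_6 = g(1.414214) = 1.414214
x_7 = g(1.414214) = 1.414214
x_8 = g(1.414214) = 1.414214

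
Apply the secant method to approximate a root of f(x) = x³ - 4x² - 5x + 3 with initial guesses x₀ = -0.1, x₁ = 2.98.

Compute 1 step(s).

f(x) = x³ - 4x² - 5x + 3
x₀ = -0.1, x₁ = 2.98

Secant formula: x_{n+1} = x_n - f(x_n)(x_n - x_{n-1})/(f(x_n) - f(x_{n-1}))

Iteration 1:
  f(-0.100000) = 3.459000
  f(2.980000) = -20.958008
  x_2 = 2.980000 - (-20.958008)×(2.980000 - (-0.100000))/(-20.958008 - 3.459000)
       = 0.336324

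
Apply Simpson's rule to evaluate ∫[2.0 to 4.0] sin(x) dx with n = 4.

f(x) = sin(x)
a = 2.0, b = 4.0, n = 4
h = (b - a)/n = 0.500000

Simpson's rule: (h/3)[f(x₀) + 4f(x₁) + 2f(x₂) + ... + f(xₙ)]

x_0 = 2.0000, f(x_0) = 0.909297, coefficient = 1
x_1 = 2.5000, f(x_1) = 0.598472, coefficient = 4
x_2 = 3.0000, f(x_2) = 0.141120, coefficient = 2
x_3 = 3.5000, f(x_3) = -0.350783, coefficient = 4
x_4 = 4.0000, f(x_4) = -0.756802, coefficient = 1

I ≈ (0.500000/3) × 1.425491 = 0.237582
Exact value: 0.237497
Error: 0.000085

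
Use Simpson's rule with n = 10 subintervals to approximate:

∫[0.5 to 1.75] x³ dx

f(x) = x³
a = 0.5, b = 1.75, n = 10
h = (b - a)/n = 0.125000

Simpson's rule: (h/3)[f(x₀) + 4f(x₁) + 2f(x₂) + ... + f(xₙ)]

x_0 = 0.5000, f(x_0) = 0.125000, coefficient = 1
x_1 = 0.6250, f(x_1) = 0.244141, coefficient = 4
x_2 = 0.7500, f(x_2) = 0.421875, coefficient = 2
x_3 = 0.8750, f(x_3) = 0.669922, coefficient = 4
x_4 = 1.0000, f(x_4) = 1.000000, coefficient = 2
x_5 = 1.1250, f(x_5) = 1.423828, coefficient = 4
x_6 = 1.2500, f(x_6) = 1.953125, coefficient = 2
x_7 = 1.3750, f(x_7) = 2.599609, coefficient = 4
x_8 = 1.5000, f(x_8) = 3.375000, coefficient = 2
x_9 = 1.6250, f(x_9) = 4.291016, coefficient = 4
x_10 = 1.7500, f(x_10) = 5.359375, coefficient = 1

I ≈ (0.125000/3) × 55.898438 = 2.329102
Exact value: 2.329102
Error: 0.000000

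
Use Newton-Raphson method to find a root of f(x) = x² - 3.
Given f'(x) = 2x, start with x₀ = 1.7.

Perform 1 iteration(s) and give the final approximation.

f(x) = x² - 3
f'(x) = 2x
x₀ = 1.7

Newton-Raphson formula: x_{n+1} = x_n - f(x_n)/f'(x_n)

Iteration 1:
  f(1.700000) = -0.110000
  f'(1.700000) = 3.400000
  x_1 = 1.700000 - (-0.110000)/3.400000 = 1.732353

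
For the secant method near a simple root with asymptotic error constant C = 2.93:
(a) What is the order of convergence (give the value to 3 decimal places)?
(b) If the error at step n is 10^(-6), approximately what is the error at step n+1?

(a) Secant method has superlinear convergence with order φ = (1+√5)/2 ≈ 1.618.
    This means |e_{n+1}| ≈ C|e_n|^1.618.

(b) With |e_n| = 10^(-6) and C = 2.93:
    |e_{n+1}| ≈ 2.93 × (10^(-6))^1.618 = 2.93 × 10^(-9.71)

(a) ≈ 1.618 (golden ratio); (b) |e_{n+1}| ≈ 5.737e-10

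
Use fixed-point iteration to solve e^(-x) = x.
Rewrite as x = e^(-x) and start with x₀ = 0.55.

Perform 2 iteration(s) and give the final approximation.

Equation: e^(-x) = x
Fixed-point form: x = e^(-x)
x₀ = 0.55

x_1 = g(0.550000) = 0.576950
x_2 = g(0.576950) = 0.561609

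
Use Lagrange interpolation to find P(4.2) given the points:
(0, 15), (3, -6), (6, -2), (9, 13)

Lagrange interpolation formula:
P(x) = Σ yᵢ × Lᵢ(x)
where Lᵢ(x) = Π_{j≠i} (x - xⱼ)/(xᵢ - xⱼ)

L_0(4.2) = (4.2 - 3)/(0 - 3) × (4.2 - 6)/(0 - 6) × (4.2 - 9)/(0 - 9) = -0.064000
L_1(4.2) = (4.2 - 0)/(3 - 0) × (4.2 - 6)/(3 - 6) × (4.2 - 9)/(3 - 9) = 0.672000
L_2(4.2) = (4.2 - 0)/(6 - 0) × (4.2 - 3)/(6 - 3) × (4.2 - 9)/(6 - 9) = 0.448000
L_3(4.2) = (4.2 - 0)/(9 - 0) × (4.2 - 3)/(9 - 3) × (4.2 - 6)/(9 - 6) = -0.056000

P(4.2) = 15×L_0(4.2) + (-6)×L_1(4.2) + (-2)×L_2(4.2) + 13×L_3(4.2)
P(4.2) = -6.616000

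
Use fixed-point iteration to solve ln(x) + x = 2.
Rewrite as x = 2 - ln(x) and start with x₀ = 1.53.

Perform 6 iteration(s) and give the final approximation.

Equation: ln(x) + x = 2
Fixed-point form: x = 2 - ln(x)
x₀ = 1.53

x_1 = g(1.530000) = 1.574732
x_2 = g(1.574732) = 1.545915
x_3 = g(1.545915) = 1.564384
x_4 = g(1.564384) = 1.552508
x_5 = g(1.552508) = 1.560128
x_6 = g(1.560128) = 1.555232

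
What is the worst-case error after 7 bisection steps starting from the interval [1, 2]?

Bisection error bound: |error| ≤ (b-a)/2^n
|error| ≤ (2 - 1)/2^7 = 1/2^7
|error| ≤ 0.0078125000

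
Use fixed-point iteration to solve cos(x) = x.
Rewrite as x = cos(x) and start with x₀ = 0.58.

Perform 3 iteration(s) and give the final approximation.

Equation: cos(x) = x
Fixed-point form: x = cos(x)
x₀ = 0.58

x_1 = g(0.580000) = 0.836463
x_2 = g(0.836463) = 0.670093
x_3 = g(0.670093) = 0.783764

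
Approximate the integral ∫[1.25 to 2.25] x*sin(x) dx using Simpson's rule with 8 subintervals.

f(x) = x*sin(x)
a = 1.25, b = 2.25, n = 8
h = (b - a)/n = 0.125000

Simpson's rule: (h/3)[f(x₀) + 4f(x₁) + 2f(x₂) + ... + f(xₙ)]

x_0 = 1.2500, f(x_0) = 1.186231, coefficient = 1
x_1 = 1.3750, f(x_1) = 1.348728, coefficient = 4
x_2 = 1.5000, f(x_2) = 1.496242, coefficient = 2
x_3 = 1.6250, f(x_3) = 1.622613, coefficient = 4
x_4 = 1.7500, f(x_4) = 1.721975, coefficient = 2
x_5 = 1.8750, f(x_5) = 1.788911, coefficient = 4
x_6 = 2.0000, f(x_6) = 1.818595, coefficient = 2
x_7 = 2.1250, f(x_7) = 1.806930, coefficient = 4
x_8 = 2.2500, f(x_8) = 1.750665, coefficient = 1

I ≈ (0.125000/3) × 39.279248 = 1.636635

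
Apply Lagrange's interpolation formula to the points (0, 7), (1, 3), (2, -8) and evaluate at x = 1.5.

Lagrange interpolation formula:
P(x) = Σ yᵢ × Lᵢ(x)
where Lᵢ(x) = Π_{j≠i} (x - xⱼ)/(xᵢ - xⱼ)

L_0(1.5) = (1.5 - 1)/(0 - 1) × (1.5 - 2)/(0 - 2) = -0.125000
L_1(1.5) = (1.5 - 0)/(1 - 0) × (1.5 - 2)/(1 - 2) = 0.750000
L_2(1.5) = (1.5 - 0)/(2 - 0) × (1.5 - 1)/(2 - 1) = 0.375000

P(1.5) = 7×L_0(1.5) + 3×L_1(1.5) + (-8)×L_2(1.5)
P(1.5) = -1.625000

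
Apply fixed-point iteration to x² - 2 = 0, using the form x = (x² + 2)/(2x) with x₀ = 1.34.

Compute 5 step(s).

Equation: x² - 2 = 0
Fixed-point form: x = (x² + 2)/(2x)
x₀ = 1.34

x_1 = g(1.340000) = 1.416269
x_2 = g(1.416269) = 1.414215
x_3 = g(1.414215) = 1.414214
x_4 = g(1.414214) = 1.414214
x_5 = g(1.414214) = 1.414214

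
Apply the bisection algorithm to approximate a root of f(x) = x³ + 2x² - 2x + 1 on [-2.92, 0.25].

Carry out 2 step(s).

f(x) = x³ + 2x² - 2x + 1
Initial interval: [-2.92, 0.25]

Iteration 1:
  c_1 = (-2.920000 + 0.250000)/2 = -1.335000
  f(c_1) = f(-1.335000) = 4.855180
  f(a) × f(c) < 0, new interval: [-2.920000, -1.335000]
Iteration 2:
  c_2 = (-2.920000 + (-1.335000))/2 = -2.127500
  f(c_2) = f(-2.127500) = 4.677902
  f(a) × f(c) < 0, new interval: [-2.920000, -2.127500]

After 2 iteration(s), the approximation is c_2 = -2.127500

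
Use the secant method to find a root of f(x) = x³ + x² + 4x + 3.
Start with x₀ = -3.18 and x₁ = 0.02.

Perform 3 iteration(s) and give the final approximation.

f(x) = x³ + x² + 4x + 3
x₀ = -3.18, x₁ = 0.02

Secant formula: x_{n+1} = x_n - f(x_n)(x_n - x_{n-1})/(f(x_n) - f(x_{n-1}))

Iteration 1:
  f(-3.180000) = -31.765032
  f(0.020000) = 3.080408
  x_2 = 0.020000 - 3.080408×(0.020000 - (-3.180000))/(3.080408 - (-31.765032))
       = -0.262887
Iteration 2:
  f(0.020000) = 3.080408
  f(-0.262887) = 1.999395
  x_3 = -0.262887 - 1.999395×(-0.262887 - 0.020000)/(1.999395 - 3.080408)
       = -0.786101
Iteration 3:
  f(-0.262887) = 1.999395
  f(-0.786101) = -0.012226
  x_4 = -0.786101 - (-0.012226)×(-0.786101 - (-0.262887))/(-0.012226 - 1.999395)
       = -0.782922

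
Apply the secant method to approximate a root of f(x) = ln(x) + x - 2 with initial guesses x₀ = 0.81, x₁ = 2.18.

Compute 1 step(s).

f(x) = ln(x) + x - 2
x₀ = 0.81, x₁ = 2.18

Secant formula: x_{n+1} = x_n - f(x_n)(x_n - x_{n-1})/(f(x_n) - f(x_{n-1}))

Iteration 1:
  f(0.810000) = -1.400721
  f(2.180000) = 0.959325
  x_2 = 2.180000 - 0.959325×(2.180000 - 0.810000)/(0.959325 - (-1.400721))
       = 1.623115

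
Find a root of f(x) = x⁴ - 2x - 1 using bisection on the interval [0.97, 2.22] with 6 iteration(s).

f(x) = x⁴ - 2x - 1
Initial interval: [0.97, 2.22]

Iteration 1:
  c_1 = (0.970000 + 2.220000)/2 = 1.595000
  f(c_1) = f(1.595000) = 2.282063
  f(a) × f(c) < 0, new interval: [0.970000, 1.595000]
Iteration 2:
  c_2 = (0.970000 + 1.595000)/2 = 1.282500
  f(c_2) = f(1.282500) = -0.859612
  f(a) × f(c) ≥ 0, new interval: [1.282500, 1.595000]
Iteration 3:
  c_3 = (1.282500 + 1.595000)/2 = 1.438750
  f(c_3) = f(1.438750) = 0.407406
  f(a) × f(c) < 0, new interval: [1.282500, 1.438750]
Iteration 4:
  c_4 = (1.282500 + 1.438750)/2 = 1.360625
  f(c_4) = f(1.360625) = -0.293937
  f(a) × f(c) ≥ 0, new interval: [1.360625, 1.438750]
Iteration 5:
  c_5 = (1.360625 + 1.438750)/2 = 1.399688
  f(c_5) = f(1.399688) = 0.038796
  f(a) × f(c) < 0, new interval: [1.360625, 1.399688]
Iteration 6:
  c_6 = (1.360625 + 1.399688)/2 = 1.380156
  f(c_6) = f(1.380156) = -0.131930
  f(a) × f(c) ≥ 0, new interval: [1.380156, 1.399688]

After 6 iteration(s), the approximation is c_6 = 1.380156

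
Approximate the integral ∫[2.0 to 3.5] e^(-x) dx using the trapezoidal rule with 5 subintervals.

f(x) = e^(-x)
a = 2.0, b = 3.5, n = 5
h = (b - a)/n = 0.300000

Trapezoidal rule: (h/2)[f(x₀) + 2f(x₁) + 2f(x₂) + ... + f(xₙ)]

x_0 = 2.0000, f(x_0) = 0.135335, coefficient = 1
x_1 = 2.3000, f(x_1) = 0.100259, coefficient = 2
x_2 = 2.6000, f(x_2) = 0.074274, coefficient = 2
x_3 = 2.9000, f(x_3) = 0.055023, coefficient = 2
x_4 = 3.2000, f(x_4) = 0.040762, coefficient = 2
x_5 = 3.5000, f(x_5) = 0.030197, coefficient = 1

I ≈ (0.300000/2) × 0.706168 = 0.105925
Exact value: 0.105138
Error: 0.000787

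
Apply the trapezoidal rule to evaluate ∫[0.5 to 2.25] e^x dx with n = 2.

f(x) = e^x
a = 0.5, b = 2.25, n = 2
h = (b - a)/n = 0.875000

Trapezoidal rule: (h/2)[f(x₀) + 2f(x₁) + 2f(x₂) + ... + f(xₙ)]

x_0 = 0.5000, f(x_0) = 1.648721, coefficient = 1
x_1 = 1.3750, f(x_1) = 3.955077, coefficient = 2
x_2 = 2.2500, f(x_2) = 9.487736, coefficient = 1

I ≈ (0.875000/2) × 19.046611 = 8.332892
Exact value: 7.839015
Error: 0.493878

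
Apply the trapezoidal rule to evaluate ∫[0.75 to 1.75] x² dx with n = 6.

f(x) = x²
a = 0.75, b = 1.75, n = 6
h = (b - a)/n = 0.166667

Trapezoidal rule: (h/2)[f(x₀) + 2f(x₁) + 2f(x₂) + ... + f(xₙ)]

x_0 = 0.7500, f(x_0) = 0.562500, coefficient = 1
x_1 = 0.9167, f(x_1) = 0.840278, coefficient = 2
x_2 = 1.0833, f(x_2) = 1.173611, coefficient = 2
x_3 = 1.2500, f(x_3) = 1.562500, coefficient = 2
x_4 = 1.4167, f(x_4) = 2.006944, coefficient = 2
x_5 = 1.5833, f(x_5) = 2.506944, coefficient = 2
x_6 = 1.7500, f(x_6) = 3.062500, coefficient = 1

I ≈ (0.166667/2) × 19.805556 = 1.650463
Exact value: 1.645833
Error: 0.004630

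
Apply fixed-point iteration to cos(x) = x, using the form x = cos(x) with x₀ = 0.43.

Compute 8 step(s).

Equation: cos(x) = x
Fixed-point form: x = cos(x)
x₀ = 0.43

x_1 = g(0.430000) = 0.908966
x_2 = g(0.908966) = 0.614562
x_3 = g(0.614562) = 0.817026
x_4 = g(0.817026) = 0.684393
x_5 = g(0.684393) = 0.774803
x_6 = g(0.774803) = 0.714559
x_7 = g(0.714559) = 0.755382
x_8 = g(0.755382) = 0.728009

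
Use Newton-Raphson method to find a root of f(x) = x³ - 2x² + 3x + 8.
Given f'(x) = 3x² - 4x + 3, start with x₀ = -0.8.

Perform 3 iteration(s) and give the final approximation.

f(x) = x³ - 2x² + 3x + 8
f'(x) = 3x² - 4x + 3
x₀ = -0.8

Newton-Raphson formula: x_{n+1} = x_n - f(x_n)/f'(x_n)

Iteration 1:
  f(-0.800000) = 3.808000
  f'(-0.800000) = 8.120000
  x_1 = -0.800000 - 3.808000/8.120000 = -1.268966
Iteration 2:
  f(-1.268966) = -1.070825
  f'(-1.268966) = 12.906683
  x_2 = -1.268966 - (-1.070825)/12.906683 = -1.185999
Iteration 3:
  f(-1.185999) = -0.039401
  f'(-1.185999) = 11.963775
  x_3 = -1.185999 - (-0.039401)/11.963775 = -1.182705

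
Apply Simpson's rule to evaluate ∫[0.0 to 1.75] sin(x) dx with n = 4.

f(x) = sin(x)
a = 0.0, b = 1.75, n = 4
h = (b - a)/n = 0.437500

Simpson's rule: (h/3)[f(x₀) + 4f(x₁) + 2f(x₂) + ... + f(xₙ)]

x_0 = 0.0000, f(x_0) = 0.000000, coefficient = 1
x_1 = 0.4375, f(x_1) = 0.423676, coefficient = 4
x_2 = 0.8750, f(x_2) = 0.767544, coefficient = 2
x_3 = 1.3125, f(x_3) = 0.966827, coefficient = 4
x_4 = 1.7500, f(x_4) = 0.983986, coefficient = 1

I ≈ (0.437500/3) × 8.081084 = 1.178491
Exact value: 1.178246
Error: 0.000245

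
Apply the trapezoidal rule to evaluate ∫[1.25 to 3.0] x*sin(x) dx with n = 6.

f(x) = x*sin(x)
a = 1.25, b = 3.0, n = 6
h = (b - a)/n = 0.291667

Trapezoidal rule: (h/2)[f(x₀) + 2f(x₁) + 2f(x₂) + ... + f(xₙ)]

x_0 = 1.2500, f(x_0) = 1.186231, coefficient = 1
x_1 = 1.5417, f(x_1) = 1.541013, coefficient = 2
x_2 = 1.8333, f(x_2) = 1.770514, coefficient = 2
x_3 = 2.1250, f(x_3) = 1.806930, coefficient = 2
x_4 = 2.4167, f(x_4) = 1.602443, coefficient = 2
x_5 = 2.7083, f(x_5) = 1.137043, coefficient = 2
x_6 = 3.0000, f(x_6) = 0.423360, coefficient = 1

I ≈ (0.291667/2) × 17.325475 = 2.526632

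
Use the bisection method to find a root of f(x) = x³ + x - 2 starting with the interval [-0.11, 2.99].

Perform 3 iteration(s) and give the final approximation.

f(x) = x³ + x - 2
Initial interval: [-0.11, 2.99]

Iteration 1:
  c_1 = (-0.110000 + 2.990000)/2 = 1.440000
  f(c_1) = f(1.440000) = 2.425984
  f(a) × f(c) < 0, new interval: [-0.110000, 1.440000]
Iteration 2:
  c_2 = (-0.110000 + 1.440000)/2 = 0.665000
  f(c_2) = f(0.665000) = -1.040920
  f(a) × f(c) ≥ 0, new interval: [0.665000, 1.440000]
Iteration 3:
  c_3 = (0.665000 + 1.440000)/2 = 1.052500
  f(c_3) = f(1.052500) = 0.218413
  f(a) × f(c) < 0, new interval: [0.665000, 1.052500]

After 3 iteration(s), the approximation is c_3 = 1.052500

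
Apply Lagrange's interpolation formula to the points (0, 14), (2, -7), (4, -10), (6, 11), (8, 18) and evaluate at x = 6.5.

Lagrange interpolation formula:
P(x) = Σ yᵢ × Lᵢ(x)
where Lᵢ(x) = Π_{j≠i} (x - xⱼ)/(xᵢ - xⱼ)

L_0(6.5) = (6.5 - 2)/(0 - 2) × (6.5 - 4)/(0 - 4) × (6.5 - 6)/(0 - 6) × (6.5 - 8)/(0 - 8) = -0.021973
L_1(6.5) = (6.5 - 0)/(2 - 0) × (6.5 - 4)/(2 - 4) × (6.5 - 6)/(2 - 6) × (6.5 - 8)/(2 - 8) = 0.126953
L_2(6.5) = (6.5 - 0)/(4 - 0) × (6.5 - 2)/(4 - 2) × (6.5 - 6)/(4 - 6) × (6.5 - 8)/(4 - 8) = -0.342773
L_3(6.5) = (6.5 - 0)/(6 - 0) × (6.5 - 2)/(6 - 2) × (6.5 - 4)/(6 - 4) × (6.5 - 8)/(6 - 8) = 1.142578
L_4(6.5) = (6.5 - 0)/(8 - 0) × (6.5 - 2)/(8 - 2) × (6.5 - 4)/(8 - 4) × (6.5 - 6)/(8 - 6) = 0.095215

P(6.5) = 14×L_0(6.5) + (-7)×L_1(6.5) + (-10)×L_2(6.5) + 11×L_3(6.5) + 18×L_4(6.5)
P(6.5) = 16.513672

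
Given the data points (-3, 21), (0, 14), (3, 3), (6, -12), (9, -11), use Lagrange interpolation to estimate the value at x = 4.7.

Lagrange interpolation formula:
P(x) = Σ yᵢ × Lᵢ(x)
where Lᵢ(x) = Π_{j≠i} (x - xⱼ)/(xᵢ - xⱼ)

L_0(4.7) = (4.7 - 0)/(-3 - 0) × (4.7 - 3)/(-3 - 3) × (4.7 - 6)/(-3 - 6) × (4.7 - 9)/(-3 - 9) = 0.022975
L_1(4.7) = (4.7 - (-3))/(0 - (-3)) × (4.7 - 3)/(0 - 3) × (4.7 - 6)/(0 - 6) × (4.7 - 9)/(0 - 9) = -0.150562
L_2(4.7) = (4.7 - (-3))/(3 - (-3)) × (4.7 - 0)/(3 - 0) × (4.7 - 6)/(3 - 6) × (4.7 - 9)/(3 - 9) = 0.624389
L_3(4.7) = (4.7 - (-3))/(6 - (-3)) × (4.7 - 0)/(6 - 0) × (4.7 - 3)/(6 - 3) × (4.7 - 9)/(6 - 9) = 0.544339
L_4(4.7) = (4.7 - (-3))/(9 - (-3)) × (4.7 - 0)/(9 - 0) × (4.7 - 3)/(9 - 3) × (4.7 - 6)/(9 - 6) = -0.041142

P(4.7) = 21×L_0(4.7) + 14×L_1(4.7) + 3×L_2(4.7) + (-12)×L_3(4.7) + (-11)×L_4(4.7)
P(4.7) = -5.831727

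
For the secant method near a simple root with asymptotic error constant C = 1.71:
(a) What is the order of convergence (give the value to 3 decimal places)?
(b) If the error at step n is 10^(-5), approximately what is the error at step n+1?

(a) Secant method has superlinear convergence with order φ = (1+√5)/2 ≈ 1.618.
    This means |e_{n+1}| ≈ C|e_n|^1.618.

(b) With |e_n| = 10^(-5) and C = 1.71:
    |e_{n+1}| ≈ 1.71 × (10^(-5))^1.618 = 1.71 × 10^(-8.09)

(a) ≈ 1.618 (golden ratio); (b) |e_{n+1}| ≈ 1.389e-08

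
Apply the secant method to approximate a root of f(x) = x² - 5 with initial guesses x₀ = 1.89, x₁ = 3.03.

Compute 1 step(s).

f(x) = x² - 5
x₀ = 1.89, x₁ = 3.03

Secant formula: x_{n+1} = x_n - f(x_n)(x_n - x_{n-1})/(f(x_n) - f(x_{n-1}))

Iteration 1:
  f(1.890000) = -1.427900
  f(3.030000) = 4.180900
  x_2 = 3.030000 - 4.180900×(3.030000 - 1.890000)/(4.180900 - (-1.427900))
       = 2.180224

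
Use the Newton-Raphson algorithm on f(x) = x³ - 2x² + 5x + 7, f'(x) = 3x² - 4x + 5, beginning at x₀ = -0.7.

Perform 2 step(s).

f(x) = x³ - 2x² + 5x + 7
f'(x) = 3x² - 4x + 5
x₀ = -0.7

Newton-Raphson formula: x_{n+1} = x_n - f(x_n)/f'(x_n)

Iteration 1:
  f(-0.700000) = 2.177000
  f'(-0.700000) = 9.270000
  x_1 = -0.700000 - 2.177000/9.270000 = -0.934844
Iteration 2:
  f(-0.934844) = -0.239073
  f'(-0.934844) = 11.361172
  x_2 = -0.934844 - (-0.239073)/11.361172 = -0.913801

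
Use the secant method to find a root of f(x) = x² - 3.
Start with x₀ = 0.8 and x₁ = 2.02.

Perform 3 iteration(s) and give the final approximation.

f(x) = x² - 3
x₀ = 0.8, x₁ = 2.02

Secant formula: x_{n+1} = x_n - f(x_n)(x_n - x_{n-1})/(f(x_n) - f(x_{n-1}))

Iteration 1:
  f(0.800000) = -2.360000
  f(2.020000) = 1.080400
  x_2 = 2.020000 - 1.080400×(2.020000 - 0.800000)/(1.080400 - (-2.360000))
       = 1.636879
Iteration 2:
  f(2.020000) = 1.080400
  f(1.636879) = -0.320626
  x_3 = 1.636879 - (-0.320626)×(1.636879 - 2.020000)/(-0.320626 - 1.080400)
       = 1.724557
Iteration 3:
  f(1.636879) = -0.320626
  f(1.724557) = -0.025904
  x_4 = 1.724557 - (-0.025904)×(1.724557 - 1.636879)/(-0.025904 - (-0.320626))
       = 1.732263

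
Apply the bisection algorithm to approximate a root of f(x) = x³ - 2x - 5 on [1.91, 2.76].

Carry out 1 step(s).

f(x) = x³ - 2x - 5
Initial interval: [1.91, 2.76]

Iteration 1:
  c_1 = (1.910000 + 2.760000)/2 = 2.335000
  f(c_1) = f(2.335000) = 3.060945
  f(a) × f(c) < 0, new interval: [1.910000, 2.335000]

After 1 iteration(s), the approximation is c_1 = 2.335000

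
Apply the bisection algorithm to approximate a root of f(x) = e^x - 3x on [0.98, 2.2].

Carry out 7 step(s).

f(x) = e^x - 3x
Initial interval: [0.98, 2.2]

Iteration 1:
  c_1 = (0.980000 + 2.200000)/2 = 1.590000
  f(c_1) = f(1.590000) = 0.133749
  f(a) × f(c) < 0, new interval: [0.980000, 1.590000]
Iteration 2:
  c_2 = (0.980000 + 1.590000)/2 = 1.285000
  f(c_2) = f(1.285000) = -0.240332
  f(a) × f(c) ≥ 0, new interval: [1.285000, 1.590000]
Iteration 3:
  c_3 = (1.285000 + 1.590000)/2 = 1.437500
  f(c_3) = f(1.437500) = -0.102343
  f(a) × f(c) ≥ 0, new interval: [1.437500, 1.590000]
Iteration 4:
  c_4 = (1.437500 + 1.590000)/2 = 1.513750
  f(c_4) = f(1.513750) = 0.002488
  f(a) × f(c) < 0, new interval: [1.437500, 1.513750]
Iteration 5:
  c_5 = (1.437500 + 1.513750)/2 = 1.475625
  f(c_5) = f(1.475625) = -0.053106
  f(a) × f(c) ≥ 0, new interval: [1.475625, 1.513750]
Iteration 6:
  c_6 = (1.475625 + 1.513750)/2 = 1.494687
  f(c_6) = f(1.494687) = -0.026119
  f(a) × f(c) ≥ 0, new interval: [1.494687, 1.513750]
Iteration 7:
  c_7 = (1.494687 + 1.513750)/2 = 1.504219
  f(c_7) = f(1.504219) = -0.012020
  f(a) × f(c) ≥ 0, new interval: [1.504219, 1.513750]

After 7 iteration(s), the approximation is c_7 = 1.504219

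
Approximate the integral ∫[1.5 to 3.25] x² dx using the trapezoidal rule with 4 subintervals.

f(x) = x²
a = 1.5, b = 3.25, n = 4
h = (b - a)/n = 0.437500

Trapezoidal rule: (h/2)[f(x₀) + 2f(x₁) + 2f(x₂) + ... + f(xₙ)]

x_0 = 1.5000, f(x_0) = 2.250000, coefficient = 1
x_1 = 1.9375, f(x_1) = 3.753906, coefficient = 2
x_2 = 2.3750, f(x_2) = 5.640625, coefficient = 2
x_3 = 2.8125, f(x_3) = 7.910156, coefficient = 2
x_4 = 3.2500, f(x_4) = 10.562500, coefficient = 1

I ≈ (0.437500/2) × 47.421875 = 10.373535
Exact value: 10.317708
Error: 0.055827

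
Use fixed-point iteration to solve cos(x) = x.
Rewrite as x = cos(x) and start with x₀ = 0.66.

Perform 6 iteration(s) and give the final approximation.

Equation: cos(x) = x
Fixed-point form: x = cos(x)
x₀ = 0.66

x_1 = g(0.660000) = 0.789992
x_2 = g(0.789992) = 0.703851
x_3 = g(0.703851) = 0.762356
x_4 = g(0.762356) = 0.723211
x_5 = g(0.723211) = 0.749685
x_6 = g(0.749685) = 0.731904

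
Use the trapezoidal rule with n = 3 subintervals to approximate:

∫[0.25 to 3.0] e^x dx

f(x) = e^x
a = 0.25, b = 3.0, n = 3
h = (b - a)/n = 0.916667

Trapezoidal rule: (h/2)[f(x₀) + 2f(x₁) + 2f(x₂) + ... + f(xₙ)]

x_0 = 0.2500, f(x_0) = 1.284025, coefficient = 1
x_1 = 1.1667, f(x_1) = 3.211271, coefficient = 2
x_2 = 2.0833, f(x_2) = 8.031195, coefficient = 2
x_3 = 3.0000, f(x_3) = 20.085537, coefficient = 1

I ≈ (0.916667/2) × 43.854493 = 20.099976
Exact value: 18.801512
Error: 1.298465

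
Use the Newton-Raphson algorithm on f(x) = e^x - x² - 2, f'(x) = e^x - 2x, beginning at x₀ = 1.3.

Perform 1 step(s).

f(x) = e^x - x² - 2
f'(x) = e^x - 2x
x₀ = 1.3

Newton-Raphson formula: x_{n+1} = x_n - f(x_n)/f'(x_n)

Iteration 1:
  f(1.300000) = -0.020703
  f'(1.300000) = 1.069297
  x_1 = 1.300000 - (-0.020703)/1.069297 = 1.319362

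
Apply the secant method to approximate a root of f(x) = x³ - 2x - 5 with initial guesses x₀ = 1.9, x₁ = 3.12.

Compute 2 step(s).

f(x) = x³ - 2x - 5
x₀ = 1.9, x₁ = 3.12

Secant formula: x_{n+1} = x_n - f(x_n)(x_n - x_{n-1})/(f(x_n) - f(x_{n-1}))

Iteration 1:
  f(1.900000) = -1.941000
  f(3.120000) = 19.131328
  x_2 = 3.120000 - 19.131328×(3.120000 - 1.900000)/(19.131328 - (-1.941000))
       = 2.012376
Iteration 2:
  f(3.120000) = 19.131328
  f(2.012376) = -0.875321
  x_3 = 2.012376 - (-0.875321)×(2.012376 - 3.120000)/(-0.875321 - 19.131328)
       = 2.060836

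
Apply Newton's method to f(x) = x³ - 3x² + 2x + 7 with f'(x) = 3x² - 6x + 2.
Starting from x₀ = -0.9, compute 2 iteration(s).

f(x) = x³ - 3x² + 2x + 7
f'(x) = 3x² - 6x + 2
x₀ = -0.9

Newton-Raphson formula: x_{n+1} = x_n - f(x_n)/f'(x_n)

Iteration 1:
  f(-0.900000) = 2.041000
  f'(-0.900000) = 9.830000
  x_1 = -0.900000 - 2.041000/9.830000 = -1.107630
Iteration 2:
  f(-1.107630) = -0.254678
  f'(-1.107630) = 12.326309
  x_2 = -1.107630 - (-0.254678)/12.326309 = -1.086968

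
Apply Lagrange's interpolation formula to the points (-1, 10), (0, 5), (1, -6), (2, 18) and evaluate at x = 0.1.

Lagrange interpolation formula:
P(x) = Σ yᵢ × Lᵢ(x)
where Lᵢ(x) = Π_{j≠i} (x - xⱼ)/(xᵢ - xⱼ)

L_0(0.1) = (0.1 - 0)/(-1 - 0) × (0.1 - 1)/(-1 - 1) × (0.1 - 2)/(-1 - 2) = -0.028500
L_1(0.1) = (0.1 - (-1))/(0 - (-1)) × (0.1 - 1)/(0 - 1) × (0.1 - 2)/(0 - 2) = 0.940500
L_2(0.1) = (0.1 - (-1))/(1 - (-1)) × (0.1 - 0)/(1 - 0) × (0.1 - 2)/(1 - 2) = 0.104500
L_3(0.1) = (0.1 - (-1))/(2 - (-1)) × (0.1 - 0)/(2 - 0) × (0.1 - 1)/(2 - 1) = -0.016500

P(0.1) = 10×L_0(0.1) + 5×L_1(0.1) + (-6)×L_2(0.1) + 18×L_3(0.1)
P(0.1) = 3.493500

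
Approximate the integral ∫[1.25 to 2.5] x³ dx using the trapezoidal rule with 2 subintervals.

f(x) = x³
a = 1.25, b = 2.5, n = 2
h = (b - a)/n = 0.625000

Trapezoidal rule: (h/2)[f(x₀) + 2f(x₁) + 2f(x₂) + ... + f(xₙ)]

x_0 = 1.2500, f(x_0) = 1.953125, coefficient = 1
x_1 = 1.8750, f(x_1) = 6.591797, coefficient = 2
x_2 = 2.5000, f(x_2) = 15.625000, coefficient = 1

I ≈ (0.625000/2) × 30.761719 = 9.613037
Exact value: 9.155273
Error: 0.457764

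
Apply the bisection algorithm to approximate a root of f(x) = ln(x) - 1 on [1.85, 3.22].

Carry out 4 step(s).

f(x) = ln(x) - 1
Initial interval: [1.85, 3.22]

Iteration 1:
  c_1 = (1.850000 + 3.220000)/2 = 2.535000
  f(c_1) = f(2.535000) = -0.069806
  f(a) × f(c) ≥ 0, new interval: [2.535000, 3.220000]
Iteration 2:
  c_2 = (2.535000 + 3.220000)/2 = 2.877500
  f(c_2) = f(2.877500) = 0.056922
  f(a) × f(c) < 0, new interval: [2.535000, 2.877500]
Iteration 3:
  c_3 = (2.535000 + 2.877500)/2 = 2.706250
  f(c_3) = f(2.706250) = -0.004436
  f(a) × f(c) ≥ 0, new interval: [2.706250, 2.877500]
Iteration 4:
  c_4 = (2.706250 + 2.877500)/2 = 2.791875
  f(c_4) = f(2.791875) = 0.026713
  f(a) × f(c) < 0, new interval: [2.706250, 2.791875]

After 4 iteration(s), the approximation is c_4 = 2.791875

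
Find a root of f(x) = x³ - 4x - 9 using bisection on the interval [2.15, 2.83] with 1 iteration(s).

f(x) = x³ - 4x - 9
Initial interval: [2.15, 2.83]

Iteration 1:
  c_1 = (2.150000 + 2.830000)/2 = 2.490000
  f(c_1) = f(2.490000) = -3.521751
  f(a) × f(c) ≥ 0, new interval: [2.490000, 2.830000]

After 1 iteration(s), the approximation is c_1 = 2.490000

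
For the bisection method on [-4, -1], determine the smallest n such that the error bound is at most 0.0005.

We need (b-a)/2^n ≤ 0.0005
(-1 - (-4))/2^n ≤ 0.0005
3/2^n ≤ 0.0005
2^n ≥ 6000
n ≥ log₂(6000) = 12.55
n ≥ 13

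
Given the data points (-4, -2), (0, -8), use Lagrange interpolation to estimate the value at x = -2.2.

Lagrange interpolation formula:
P(x) = Σ yᵢ × Lᵢ(x)
where Lᵢ(x) = Π_{j≠i} (x - xⱼ)/(xᵢ - xⱼ)

L_0(-2.2) = (-2.2 - 0)/(-4 - 0) = 0.550000
L_1(-2.2) = (-2.2 - (-4))/(0 - (-4)) = 0.450000

P(-2.2) = (-2)×L_0(-2.2) + (-8)×L_1(-2.2)
P(-2.2) = -4.700000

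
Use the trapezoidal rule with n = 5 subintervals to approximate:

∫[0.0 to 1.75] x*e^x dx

f(x) = x*e^x
a = 0.0, b = 1.75, n = 5
h = (b - a)/n = 0.350000

Trapezoidal rule: (h/2)[f(x₀) + 2f(x₁) + 2f(x₂) + ... + f(xₙ)]

x_0 = 0.0000, f(x_0) = 0.000000, coefficient = 1
x_1 = 0.3500, f(x_1) = 0.496674, coefficient = 2
x_2 = 0.7000, f(x_2) = 1.409627, coefficient = 2
x_3 = 1.0500, f(x_3) = 3.000534, coefficient = 2
x_4 = 1.4000, f(x_4) = 5.677280, coefficient = 2
x_5 = 1.7500, f(x_5) = 10.070555, coefficient = 1

I ≈ (0.350000/2) × 31.238783 = 5.466787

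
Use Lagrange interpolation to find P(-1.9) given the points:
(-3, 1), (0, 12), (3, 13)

Lagrange interpolation formula:
P(x) = Σ yᵢ × Lᵢ(x)
where Lᵢ(x) = Π_{j≠i} (x - xⱼ)/(xᵢ - xⱼ)

L_0(-1.9) = (-1.9 - 0)/(-3 - 0) × (-1.9 - 3)/(-3 - 3) = 0.517222
L_1(-1.9) = (-1.9 - (-3))/(0 - (-3)) × (-1.9 - 3)/(0 - 3) = 0.598889
L_2(-1.9) = (-1.9 - (-3))/(3 - (-3)) × (-1.9 - 0)/(3 - 0) = -0.116111

P(-1.9) = 1×L_0(-1.9) + 12×L_1(-1.9) + 13×L_2(-1.9)
P(-1.9) = 6.194444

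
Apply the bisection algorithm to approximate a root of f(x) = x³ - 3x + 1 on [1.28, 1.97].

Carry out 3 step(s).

f(x) = x³ - 3x + 1
Initial interval: [1.28, 1.97]

Iteration 1:
  c_1 = (1.280000 + 1.970000)/2 = 1.625000
  f(c_1) = f(1.625000) = 0.416016
  f(a) × f(c) < 0, new interval: [1.280000, 1.625000]
Iteration 2:
  c_2 = (1.280000 + 1.625000)/2 = 1.452500
  f(c_2) = f(1.452500) = -0.293079
  f(a) × f(c) ≥ 0, new interval: [1.452500, 1.625000]
Iteration 3:
  c_3 = (1.452500 + 1.625000)/2 = 1.538750
  f(c_3) = f(1.538750) = 0.027128
  f(a) × f(c) < 0, new interval: [1.452500, 1.538750]

After 3 iteration(s), the approximation is c_3 = 1.538750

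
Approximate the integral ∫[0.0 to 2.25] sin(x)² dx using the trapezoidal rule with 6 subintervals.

f(x) = sin(x)²
a = 0.0, b = 2.25, n = 6
h = (b - a)/n = 0.375000

Trapezoidal rule: (h/2)[f(x₀) + 2f(x₁) + 2f(x₂) + ... + f(xₙ)]

x_0 = 0.0000, f(x_0) = 0.000000, coefficient = 1
x_1 = 0.3750, f(x_1) = 0.134156, coefficient = 2
x_2 = 0.7500, f(x_2) = 0.464631, coefficient = 2
x_3 = 1.1250, f(x_3) = 0.814087, coefficient = 2
x_4 = 1.5000, f(x_4) = 0.994996, coefficient = 2
x_5 = 1.8750, f(x_5) = 0.910280, coefficient = 2
x_6 = 2.2500, f(x_6) = 0.605398, coefficient = 1

I ≈ (0.375000/2) × 7.241697 = 1.357818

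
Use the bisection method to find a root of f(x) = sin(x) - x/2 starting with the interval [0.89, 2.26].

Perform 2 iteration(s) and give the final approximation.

f(x) = sin(x) - x/2
Initial interval: [0.89, 2.26]

Iteration 1:
  c_1 = (0.890000 + 2.260000)/2 = 1.575000
  f(c_1) = f(1.575000) = 0.212491
  f(a) × f(c) ≥ 0, new interval: [1.575000, 2.260000]
Iteration 2:
  c_2 = (1.575000 + 2.260000)/2 = 1.917500
  f(c_2) = f(1.917500) = -0.018252
  f(a) × f(c) < 0, new interval: [1.575000, 1.917500]

After 2 iteration(s), the approximation is c_2 = 1.917500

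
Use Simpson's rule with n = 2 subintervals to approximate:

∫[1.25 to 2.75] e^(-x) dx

f(x) = e^(-x)
a = 1.25, b = 2.75, n = 2
h = (b - a)/n = 0.750000

Simpson's rule: (h/3)[f(x₀) + 4f(x₁) + 2f(x₂) + ... + f(xₙ)]

x_0 = 1.2500, f(x_0) = 0.286505, coefficient = 1
x_1 = 2.0000, f(x_1) = 0.135335, coefficient = 4
x_2 = 2.7500, f(x_2) = 0.063928, coefficient = 1

I ≈ (0.750000/3) × 0.891774 = 0.222943
Exact value: 0.222577
Error: 0.000367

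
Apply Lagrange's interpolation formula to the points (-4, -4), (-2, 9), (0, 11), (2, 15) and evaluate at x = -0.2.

Lagrange interpolation formula:
P(x) = Σ yᵢ × Lᵢ(x)
where Lᵢ(x) = Π_{j≠i} (x - xⱼ)/(xᵢ - xⱼ)

L_0(-0.2) = (-0.2 - (-2))/(-4 - (-2)) × (-0.2 - 0)/(-4 - 0) × (-0.2 - 2)/(-4 - 2) = -0.016500
L_1(-0.2) = (-0.2 - (-4))/(-2 - (-4)) × (-0.2 - 0)/(-2 - 0) × (-0.2 - 2)/(-2 - 2) = 0.104500
L_2(-0.2) = (-0.2 - (-4))/(0 - (-4)) × (-0.2 - (-2))/(0 - (-2)) × (-0.2 - 2)/(0 - 2) = 0.940500
L_3(-0.2) = (-0.2 - (-4))/(2 - (-4)) × (-0.2 - (-2))/(2 - (-2)) × (-0.2 - 0)/(2 - 0) = -0.028500

P(-0.2) = (-4)×L_0(-0.2) + 9×L_1(-0.2) + 11×L_2(-0.2) + 15×L_3(-0.2)
P(-0.2) = 10.924500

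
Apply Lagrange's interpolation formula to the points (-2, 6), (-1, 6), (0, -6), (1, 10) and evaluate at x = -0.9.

Lagrange interpolation formula:
P(x) = Σ yᵢ × Lᵢ(x)
where Lᵢ(x) = Π_{j≠i} (x - xⱼ)/(xᵢ - xⱼ)

L_0(-0.9) = (-0.9 - (-1))/(-2 - (-1)) × (-0.9 - 0)/(-2 - 0) × (-0.9 - 1)/(-2 - 1) = -0.028500
L_1(-0.9) = (-0.9 - (-2))/(-1 - (-2)) × (-0.9 - 0)/(-1 - 0) × (-0.9 - 1)/(-1 - 1) = 0.940500
L_2(-0.9) = (-0.9 - (-2))/(0 - (-2)) × (-0.9 - (-1))/(0 - (-1)) × (-0.9 - 1)/(0 - 1) = 0.104500
L_3(-0.9) = (-0.9 - (-2))/(1 - (-2)) × (-0.9 - (-1))/(1 - (-1)) × (-0.9 - 0)/(1 - 0) = -0.016500

P(-0.9) = 6×L_0(-0.9) + 6×L_1(-0.9) + (-6)×L_2(-0.9) + 10×L_3(-0.9)
P(-0.9) = 4.680000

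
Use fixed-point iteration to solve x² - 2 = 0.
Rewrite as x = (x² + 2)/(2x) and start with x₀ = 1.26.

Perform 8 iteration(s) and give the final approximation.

Equation: x² - 2 = 0
Fixed-point form: x = (x² + 2)/(2x)
x₀ = 1.26

x_1 = g(1.260000) = 1.423651
x_2 = g(1.423651) = 1.414245
x_3 = g(1.414245) = 1.414214
x_4 = g(1.414214) = 1.414214
x_5 = g(1.414214) = 1.414214
x_6 = g(1.414214) = 1.414214
x_7 = g(1.414214) = 1.414214
x_8 = g(1.414214) = 1.414214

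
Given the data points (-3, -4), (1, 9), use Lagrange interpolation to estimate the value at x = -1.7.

Lagrange interpolation formula:
P(x) = Σ yᵢ × Lᵢ(x)
where Lᵢ(x) = Π_{j≠i} (x - xⱼ)/(xᵢ - xⱼ)

L_0(-1.7) = (-1.7 - 1)/(-3 - 1) = 0.675000
L_1(-1.7) = (-1.7 - (-3))/(1 - (-3)) = 0.325000

P(-1.7) = (-4)×L_0(-1.7) + 9×L_1(-1.7)
P(-1.7) = 0.225000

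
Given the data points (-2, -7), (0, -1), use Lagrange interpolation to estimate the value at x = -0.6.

Lagrange interpolation formula:
P(x) = Σ yᵢ × Lᵢ(x)
where Lᵢ(x) = Π_{j≠i} (x - xⱼ)/(xᵢ - xⱼ)

L_0(-0.6) = (-0.6 - 0)/(-2 - 0) = 0.300000
L_1(-0.6) = (-0.6 - (-2))/(0 - (-2)) = 0.700000

P(-0.6) = (-7)×L_0(-0.6) + (-1)×L_1(-0.6)
P(-0.6) = -2.800000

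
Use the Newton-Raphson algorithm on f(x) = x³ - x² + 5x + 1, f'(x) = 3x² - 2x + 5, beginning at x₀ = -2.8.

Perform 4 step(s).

f(x) = x³ - x² + 5x + 1
f'(x) = 3x² - 2x + 5
x₀ = -2.8

Newton-Raphson formula: x_{n+1} = x_n - f(x_n)/f'(x_n)

Iteration 1:
  f(-2.800000) = -42.792000
  f'(-2.800000) = 34.120000
  x_1 = -2.800000 - (-42.792000)/34.120000 = -1.545838
Iteration 2:
  f(-1.545838) = -12.812766
  f'(-1.545838) = 15.260524
  x_2 = -1.545838 - (-12.812766)/15.260524 = -0.706236
Iteration 3:
  f(-0.706236) = -3.382200
  f'(-0.706236) = 7.908781
  x_3 = -0.706236 - (-3.382200)/7.908781 = -0.278585
Iteration 4:
  f(-0.278585) = -0.492156
  f'(-0.278585) = 5.789999
  x_4 = -0.278585 - (-0.492156)/5.789999 = -0.193584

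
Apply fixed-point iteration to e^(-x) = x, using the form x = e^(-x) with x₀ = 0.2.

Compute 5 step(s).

Equation: e^(-x) = x
Fixed-point form: x = e^(-x)
x₀ = 0.2

x_1 = g(0.200000) = 0.818731
x_2 = g(0.818731) = 0.440991
x_3 = g(0.440991) = 0.643398
x_4 = g(0.643398) = 0.525503
x_5 = g(0.525503) = 0.591258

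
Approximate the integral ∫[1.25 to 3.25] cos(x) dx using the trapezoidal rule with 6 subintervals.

f(x) = cos(x)
a = 1.25, b = 3.25, n = 6
h = (b - a)/n = 0.333333

Trapezoidal rule: (h/2)[f(x₀) + 2f(x₁) + 2f(x₂) + ... + f(xₙ)]

x_0 = 1.2500, f(x_0) = 0.315322, coefficient = 1
x_1 = 1.5833, f(x_1) = -0.012537, coefficient = 2
x_2 = 1.9167, f(x_2) = -0.339016, coefficient = 2
x_3 = 2.2500, f(x_3) = -0.628174, coefficient = 2
x_4 = 2.5833, f(x_4) = -0.848178, coefficient = 2
x_5 = 2.9167, f(x_5) = -0.974811, coefficient = 2
x_6 = 3.2500, f(x_6) = -0.994130, coefficient = 1

I ≈ (0.333333/2) × -6.284237 = -1.047373
Exact value: -1.057180
Error: 0.009807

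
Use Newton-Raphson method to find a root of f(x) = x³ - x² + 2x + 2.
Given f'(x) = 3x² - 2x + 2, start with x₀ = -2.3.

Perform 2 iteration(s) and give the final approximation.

f(x) = x³ - x² + 2x + 2
f'(x) = 3x² - 2x + 2
x₀ = -2.3

Newton-Raphson formula: x_{n+1} = x_n - f(x_n)/f'(x_n)

Iteration 1:
  f(-2.300000) = -20.057000
  f'(-2.300000) = 22.470000
  x_1 = -2.300000 - (-20.057000)/22.470000 = -1.407388
Iteration 2:
  f(-1.407388) = -5.583184
  f'(-1.407388) = 10.756995
  x_2 = -1.407388 - (-5.583184)/10.756995 = -0.888359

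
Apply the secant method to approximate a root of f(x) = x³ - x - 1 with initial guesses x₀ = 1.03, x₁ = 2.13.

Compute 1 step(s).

f(x) = x³ - x - 1
x₀ = 1.03, x₁ = 2.13

Secant formula: x_{n+1} = x_n - f(x_n)(x_n - x_{n-1})/(f(x_n) - f(x_{n-1}))

Iteration 1:
  f(1.030000) = -0.937273
  f(2.130000) = 6.533597
  x_2 = 2.130000 - 6.533597×(2.130000 - 1.030000)/(6.533597 - (-0.937273))
       = 1.168003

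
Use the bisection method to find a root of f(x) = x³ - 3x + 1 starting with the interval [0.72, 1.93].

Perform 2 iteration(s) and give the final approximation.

f(x) = x³ - 3x + 1
Initial interval: [0.72, 1.93]

Iteration 1:
  c_1 = (0.720000 + 1.930000)/2 = 1.325000
  f(c_1) = f(1.325000) = -0.648797
  f(a) × f(c) ≥ 0, new interval: [1.325000, 1.930000]
Iteration 2:
  c_2 = (1.325000 + 1.930000)/2 = 1.627500
  f(c_2) = f(1.627500) = 0.428351
  f(a) × f(c) < 0, new interval: [1.325000, 1.627500]

After 2 iteration(s), the approximation is c_2 = 1.627500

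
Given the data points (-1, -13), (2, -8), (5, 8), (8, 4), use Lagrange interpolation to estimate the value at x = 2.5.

Lagrange interpolation formula:
P(x) = Σ yᵢ × Lᵢ(x)
where Lᵢ(x) = Π_{j≠i} (x - xⱼ)/(xᵢ - xⱼ)

L_0(2.5) = (2.5 - 2)/(-1 - 2) × (2.5 - 5)/(-1 - 5) × (2.5 - 8)/(-1 - 8) = -0.042438
L_1(2.5) = (2.5 - (-1))/(2 - (-1)) × (2.5 - 5)/(2 - 5) × (2.5 - 8)/(2 - 8) = 0.891204
L_2(2.5) = (2.5 - (-1))/(5 - (-1)) × (2.5 - 2)/(5 - 2) × (2.5 - 8)/(5 - 8) = 0.178241
L_3(2.5) = (2.5 - (-1))/(8 - (-1)) × (2.5 - 2)/(8 - 2) × (2.5 - 5)/(8 - 5) = -0.027006

P(2.5) = (-13)×L_0(2.5) + (-8)×L_1(2.5) + 8×L_2(2.5) + 4×L_3(2.5)
P(2.5) = -5.260031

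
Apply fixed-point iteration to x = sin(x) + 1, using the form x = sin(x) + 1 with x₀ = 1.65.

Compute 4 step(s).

Equation: x = sin(x) + 1
Fixed-point form: x = sin(x) + 1
x₀ = 1.65

x_1 = g(1.650000) = 1.996865
x_2 = g(1.996865) = 1.910598
x_3 = g(1.910598) = 1.942821
x_4 = g(1.942821) = 1.931593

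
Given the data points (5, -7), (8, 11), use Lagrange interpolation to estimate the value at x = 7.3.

Lagrange interpolation formula:
P(x) = Σ yᵢ × Lᵢ(x)
where Lᵢ(x) = Π_{j≠i} (x - xⱼ)/(xᵢ - xⱼ)

L_0(7.3) = (7.3 - 8)/(5 - 8) = 0.233333
L_1(7.3) = (7.3 - 5)/(8 - 5) = 0.766667

P(7.3) = (-7)×L_0(7.3) + 11×L_1(7.3)
P(7.3) = 6.800000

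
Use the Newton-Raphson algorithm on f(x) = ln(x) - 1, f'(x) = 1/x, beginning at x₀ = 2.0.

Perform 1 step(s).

f(x) = ln(x) - 1
f'(x) = 1/x
x₀ = 2.0

Newton-Raphson formula: x_{n+1} = x_n - f(x_n)/f'(x_n)

Iteration 1:
  f(2.000000) = -0.306853
  f'(2.000000) = 0.500000
  x_1 = 2.000000 - (-0.306853)/0.500000 = 2.613706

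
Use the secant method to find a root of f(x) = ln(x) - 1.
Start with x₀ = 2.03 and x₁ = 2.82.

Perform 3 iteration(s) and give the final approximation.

f(x) = ln(x) - 1
x₀ = 2.03, x₁ = 2.82

Secant formula: x_{n+1} = x_n - f(x_n)(x_n - x_{n-1})/(f(x_n) - f(x_{n-1}))

Iteration 1:
  f(2.030000) = -0.291964
  f(2.820000) = 0.036737
  x_2 = 2.820000 - 0.036737×(2.820000 - 2.030000)/(0.036737 - (-0.291964))
       = 2.731707
Iteration 2:
  f(2.820000) = 0.036737
  f(2.731707) = 0.004927
  x_3 = 2.731707 - 0.004927×(2.731707 - 2.820000)/(0.004927 - 0.036737)
       = 2.718032
Iteration 3:
  f(2.731707) = 0.004927
  f(2.718032) = -0.000092
  x_4 = 2.718032 - (-0.000092)×(2.718032 - 2.731707)/(-0.000092 - 0.004927)
       = 2.718282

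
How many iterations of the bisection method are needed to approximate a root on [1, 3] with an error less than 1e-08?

We need (b-a)/2^n ≤ 1e-08
(3 - 1)/2^n ≤ 1e-08
2/2^n ≤ 1e-08
2^n ≥ 200000000
n ≥ log₂(200000000) = 27.58
n ≥ 28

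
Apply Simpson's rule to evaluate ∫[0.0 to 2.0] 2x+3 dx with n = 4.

f(x) = 2x+3
a = 0.0, b = 2.0, n = 4
h = (b - a)/n = 0.500000

Simpson's rule: (h/3)[f(x₀) + 4f(x₁) + 2f(x₂) + ... + f(xₙ)]

x_0 = 0.0000, f(x_0) = 3.000000, coefficient = 1
x_1 = 0.5000, f(x_1) = 4.000000, coefficient = 4
x_2 = 1.0000, f(x_2) = 5.000000, coefficient = 2
x_3 = 1.5000, f(x_3) = 6.000000, coefficient = 4
x_4 = 2.0000, f(x_4) = 7.000000, coefficient = 1

I ≈ (0.500000/3) × 60.000000 = 10.000000
Exact value: 10.000000
Error: 0.000000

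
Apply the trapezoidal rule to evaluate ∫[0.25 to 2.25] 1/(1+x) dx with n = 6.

f(x) = 1/(1+x)
a = 0.25, b = 2.25, n = 6
h = (b - a)/n = 0.333333

Trapezoidal rule: (h/2)[f(x₀) + 2f(x₁) + 2f(x₂) + ... + f(xₙ)]

x_0 = 0.2500, f(x_0) = 0.800000, coefficient = 1
x_1 = 0.5833, f(x_1) = 0.631579, coefficient = 2
x_2 = 0.9167, f(x_2) = 0.521739, coefficient = 2
x_3 = 1.2500, f(x_3) = 0.444444, coefficient = 2
x_4 = 1.5833, f(x_4) = 0.387097, coefficient = 2
x_5 = 1.9167, f(x_5) = 0.342857, coefficient = 2
x_6 = 2.2500, f(x_6) = 0.307692, coefficient = 1

I ≈ (0.333333/2) × 5.763125 = 0.960521
Exact value: 0.955511
Error: 0.005009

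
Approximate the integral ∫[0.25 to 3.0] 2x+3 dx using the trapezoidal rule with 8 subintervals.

f(x) = 2x+3
a = 0.25, b = 3.0, n = 8
h = (b - a)/n = 0.343750

Trapezoidal rule: (h/2)[f(x₀) + 2f(x₁) + 2f(x₂) + ... + f(xₙ)]

x_0 = 0.2500, f(x_0) = 3.500000, coefficient = 1
x_1 = 0.5938, f(x_1) = 4.187500, coefficient = 2
x_2 = 0.9375, f(x_2) = 4.875000, coefficient = 2
x_3 = 1.2812, f(x_3) = 5.562500, coefficient = 2
x_4 = 1.6250, f(x_4) = 6.250000, coefficient = 2
x_5 = 1.9688, f(x_5) = 6.937500, coefficient = 2
x_6 = 2.3125, f(x_6) = 7.625000, coefficient = 2
x_7 = 2.6562, f(x_7) = 8.312500, coefficient = 2
x_8 = 3.0000, f(x_8) = 9.000000, coefficient = 1

I ≈ (0.343750/2) × 100.000000 = 17.187500
Exact value: 17.187500
Error: 0.000000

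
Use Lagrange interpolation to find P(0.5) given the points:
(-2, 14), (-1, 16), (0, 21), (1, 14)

Lagrange interpolation formula:
P(x) = Σ yᵢ × Lᵢ(x)
where Lᵢ(x) = Π_{j≠i} (x - xⱼ)/(xᵢ - xⱼ)

L_0(0.5) = (0.5 - (-1))/(-2 - (-1)) × (0.5 - 0)/(-2 - 0) × (0.5 - 1)/(-2 - 1) = 0.062500
L_1(0.5) = (0.5 - (-2))/(-1 - (-2)) × (0.5 - 0)/(-1 - 0) × (0.5 - 1)/(-1 - 1) = -0.312500
L_2(0.5) = (0.5 - (-2))/(0 - (-2)) × (0.5 - (-1))/(0 - (-1)) × (0.5 - 1)/(0 - 1) = 0.937500
L_3(0.5) = (0.5 - (-2))/(1 - (-2)) × (0.5 - (-1))/(1 - (-1)) × (0.5 - 0)/(1 - 0) = 0.312500

P(0.5) = 14×L_0(0.5) + 16×L_1(0.5) + 21×L_2(0.5) + 14×L_3(0.5)
P(0.5) = 19.937500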